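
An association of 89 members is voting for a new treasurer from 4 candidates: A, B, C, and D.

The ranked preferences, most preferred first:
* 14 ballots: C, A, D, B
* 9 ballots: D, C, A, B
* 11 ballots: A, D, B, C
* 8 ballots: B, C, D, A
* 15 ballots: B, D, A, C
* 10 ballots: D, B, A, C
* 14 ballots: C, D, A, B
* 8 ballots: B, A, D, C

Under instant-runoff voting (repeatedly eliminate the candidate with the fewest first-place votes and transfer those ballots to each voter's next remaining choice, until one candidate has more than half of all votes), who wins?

Round 1: A 11, B 31, C 28, D 19. A eliminated.
Round 2: B 31, C 28, D 30. C eliminated.
Round 3: B 31, D 58. D has a majority (≥45).

D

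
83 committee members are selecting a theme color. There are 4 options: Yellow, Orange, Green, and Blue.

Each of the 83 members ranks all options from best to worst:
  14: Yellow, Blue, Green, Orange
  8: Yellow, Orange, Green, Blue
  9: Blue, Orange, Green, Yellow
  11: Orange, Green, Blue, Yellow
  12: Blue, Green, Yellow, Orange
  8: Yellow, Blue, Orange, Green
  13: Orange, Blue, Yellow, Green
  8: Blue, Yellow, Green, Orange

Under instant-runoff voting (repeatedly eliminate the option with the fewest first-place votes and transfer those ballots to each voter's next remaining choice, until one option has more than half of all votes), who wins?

Round 1: Yellow 30, Orange 24, Green 0, Blue 29. Green eliminated.
Round 2: Yellow 30, Orange 24, Blue 29. Orange eliminated.
Round 3: Yellow 30, Blue 53. Blue has a majority (≥42).

Blue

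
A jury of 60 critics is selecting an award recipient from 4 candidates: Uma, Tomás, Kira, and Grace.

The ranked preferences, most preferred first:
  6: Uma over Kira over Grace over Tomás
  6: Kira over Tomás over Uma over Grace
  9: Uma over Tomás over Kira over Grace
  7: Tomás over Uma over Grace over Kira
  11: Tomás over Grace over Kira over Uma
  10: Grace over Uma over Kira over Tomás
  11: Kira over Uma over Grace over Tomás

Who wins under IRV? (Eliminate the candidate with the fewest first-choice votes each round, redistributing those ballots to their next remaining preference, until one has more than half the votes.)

Uma

Round 1: Uma 15, Tomás 18, Kira 17, Grace 10. Grace eliminated.
Round 2: Uma 25, Tomás 18, Kira 17. Kira eliminated.
Round 3: Uma 36, Tomás 24. Uma has a majority (≥31).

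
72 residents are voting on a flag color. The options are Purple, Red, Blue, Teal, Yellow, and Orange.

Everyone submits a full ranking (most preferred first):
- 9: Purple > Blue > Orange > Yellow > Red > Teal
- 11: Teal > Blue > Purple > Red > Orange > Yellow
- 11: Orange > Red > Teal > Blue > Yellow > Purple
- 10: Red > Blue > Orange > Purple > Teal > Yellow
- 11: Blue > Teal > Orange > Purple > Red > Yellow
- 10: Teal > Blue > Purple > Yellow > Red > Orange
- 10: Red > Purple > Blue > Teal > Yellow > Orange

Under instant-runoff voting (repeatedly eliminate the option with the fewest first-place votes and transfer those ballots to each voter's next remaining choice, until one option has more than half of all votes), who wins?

Round 1: Purple 9, Red 20, Blue 11, Teal 21, Yellow 0, Orange 11. Yellow eliminated.
Round 2: Purple 9, Red 20, Blue 11, Teal 21, Orange 11. Purple eliminated.
Round 3: Red 20, Blue 20, Teal 21, Orange 11. Orange eliminated.
Round 4: Red 31, Blue 20, Teal 21. Blue eliminated.
Round 5: Red 40, Teal 32. Red has a majority (≥37).

Red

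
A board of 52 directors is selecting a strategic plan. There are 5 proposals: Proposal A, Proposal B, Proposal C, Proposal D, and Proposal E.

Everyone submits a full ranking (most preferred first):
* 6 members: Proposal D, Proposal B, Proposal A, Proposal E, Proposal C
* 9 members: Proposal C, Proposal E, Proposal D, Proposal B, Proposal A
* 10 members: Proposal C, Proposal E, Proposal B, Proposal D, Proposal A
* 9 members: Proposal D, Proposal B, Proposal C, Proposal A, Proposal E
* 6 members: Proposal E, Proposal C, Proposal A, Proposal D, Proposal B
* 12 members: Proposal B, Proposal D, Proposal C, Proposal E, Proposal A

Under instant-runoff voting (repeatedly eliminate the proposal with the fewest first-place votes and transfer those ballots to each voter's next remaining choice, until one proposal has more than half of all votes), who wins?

Round 1: Proposal A 0, Proposal B 12, Proposal C 19, Proposal D 15, Proposal E 6. Proposal A eliminated.
Round 2: Proposal B 12, Proposal C 19, Proposal D 15, Proposal E 6. Proposal E eliminated.
Round 3: Proposal B 12, Proposal C 25, Proposal D 15. Proposal B eliminated.
Round 4: Proposal C 25, Proposal D 27. Proposal D has a majority (≥27).

Proposal D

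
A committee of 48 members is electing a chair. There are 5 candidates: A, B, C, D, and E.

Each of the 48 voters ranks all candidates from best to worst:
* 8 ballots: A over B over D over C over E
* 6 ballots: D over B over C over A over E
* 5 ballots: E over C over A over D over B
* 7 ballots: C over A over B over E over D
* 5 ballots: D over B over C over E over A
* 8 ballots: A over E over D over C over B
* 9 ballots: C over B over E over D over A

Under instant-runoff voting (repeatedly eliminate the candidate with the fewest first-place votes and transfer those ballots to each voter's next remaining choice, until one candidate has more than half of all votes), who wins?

Round 1: A 16, B 0, C 16, D 11, E 5. B eliminated.
Round 2: A 16, C 16, D 11, E 5. E eliminated.
Round 3: A 16, C 21, D 11. D eliminated.
Round 4: A 16, C 32. C has a majority (≥25).

C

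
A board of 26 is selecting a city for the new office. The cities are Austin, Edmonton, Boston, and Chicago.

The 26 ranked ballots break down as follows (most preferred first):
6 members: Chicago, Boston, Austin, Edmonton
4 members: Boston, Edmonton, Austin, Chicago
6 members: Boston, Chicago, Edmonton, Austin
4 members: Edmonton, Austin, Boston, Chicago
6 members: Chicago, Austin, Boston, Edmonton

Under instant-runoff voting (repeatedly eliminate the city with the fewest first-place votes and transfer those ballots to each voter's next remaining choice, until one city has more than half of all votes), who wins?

Boston

Round 1: Austin 0, Edmonton 4, Boston 10, Chicago 12. Austin eliminated.
Round 2: Edmonton 4, Boston 10, Chicago 12. Edmonton eliminated.
Round 3: Boston 14, Chicago 12. Boston has a majority (≥14).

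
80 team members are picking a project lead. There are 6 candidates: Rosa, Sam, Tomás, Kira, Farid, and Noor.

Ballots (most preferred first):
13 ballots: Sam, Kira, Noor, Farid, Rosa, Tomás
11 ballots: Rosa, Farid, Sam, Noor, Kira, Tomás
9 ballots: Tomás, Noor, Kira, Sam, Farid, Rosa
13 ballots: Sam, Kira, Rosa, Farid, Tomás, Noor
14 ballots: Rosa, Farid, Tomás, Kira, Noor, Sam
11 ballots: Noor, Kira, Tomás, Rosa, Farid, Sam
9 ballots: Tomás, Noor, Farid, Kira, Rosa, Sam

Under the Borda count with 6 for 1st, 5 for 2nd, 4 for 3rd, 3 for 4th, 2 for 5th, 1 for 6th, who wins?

Rosa: 13×2 + 11×6 + 9×1 + 13×4 + 14×6 + 11×3 + 9×2 = 288
Sam: 13×6 + 11×4 + 9×3 + 13×6 + 14×1 + 11×1 + 9×1 = 261
Tomás: 13×1 + 11×1 + 9×6 + 13×2 + 14×4 + 11×4 + 9×6 = 258
Kira: 13×5 + 11×2 + 9×4 + 13×5 + 14×3 + 11×5 + 9×3 = 312
Farid: 13×3 + 11×5 + 9×2 + 13×3 + 14×5 + 11×2 + 9×4 = 279
Noor: 13×4 + 11×3 + 9×5 + 13×1 + 14×2 + 11×6 + 9×5 = 282

Kira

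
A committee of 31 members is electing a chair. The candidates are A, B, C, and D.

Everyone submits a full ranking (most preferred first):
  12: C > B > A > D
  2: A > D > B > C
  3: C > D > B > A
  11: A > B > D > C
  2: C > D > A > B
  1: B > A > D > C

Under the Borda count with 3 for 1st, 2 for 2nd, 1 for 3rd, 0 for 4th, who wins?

A: 12×1 + 2×3 + 3×0 + 11×3 + 2×1 + 1×2 = 55
B: 12×2 + 2×1 + 3×1 + 11×2 + 2×0 + 1×3 = 54
C: 12×3 + 2×0 + 3×3 + 11×0 + 2×3 + 1×0 = 51
D: 12×0 + 2×2 + 3×2 + 11×1 + 2×2 + 1×1 = 26

A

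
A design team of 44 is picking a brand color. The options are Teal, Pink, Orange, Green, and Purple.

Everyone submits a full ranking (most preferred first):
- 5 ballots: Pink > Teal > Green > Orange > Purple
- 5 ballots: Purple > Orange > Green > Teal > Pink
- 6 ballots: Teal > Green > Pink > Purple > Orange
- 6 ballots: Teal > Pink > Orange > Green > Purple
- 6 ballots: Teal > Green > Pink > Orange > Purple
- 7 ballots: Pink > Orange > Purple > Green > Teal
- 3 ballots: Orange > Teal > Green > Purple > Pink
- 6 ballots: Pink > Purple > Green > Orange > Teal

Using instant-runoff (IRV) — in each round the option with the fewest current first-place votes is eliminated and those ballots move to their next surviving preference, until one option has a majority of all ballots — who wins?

Round 1: Teal 18, Pink 18, Orange 3, Green 0, Purple 5. Green eliminated.
Round 2: Teal 18, Pink 18, Orange 3, Purple 5. Orange eliminated.
Round 3: Teal 21, Pink 18, Purple 5. Purple eliminated.
Round 4: Teal 26, Pink 18. Teal has a majority (≥23).

Teal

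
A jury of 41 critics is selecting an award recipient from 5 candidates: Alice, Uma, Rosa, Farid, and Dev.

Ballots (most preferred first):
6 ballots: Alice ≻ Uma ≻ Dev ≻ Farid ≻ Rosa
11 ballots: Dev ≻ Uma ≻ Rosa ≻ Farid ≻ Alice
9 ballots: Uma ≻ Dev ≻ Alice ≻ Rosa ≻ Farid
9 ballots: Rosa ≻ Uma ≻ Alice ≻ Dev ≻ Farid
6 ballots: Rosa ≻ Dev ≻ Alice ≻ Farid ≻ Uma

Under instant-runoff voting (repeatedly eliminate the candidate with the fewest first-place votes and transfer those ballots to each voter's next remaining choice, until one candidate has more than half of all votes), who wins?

Uma

Round 1: Alice 6, Uma 9, Rosa 15, Farid 0, Dev 11. Farid eliminated.
Round 2: Alice 6, Uma 9, Rosa 15, Dev 11. Alice eliminated.
Round 3: Uma 15, Rosa 15, Dev 11. Dev eliminated.
Round 4: Uma 26, Rosa 15. Uma has a majority (≥21).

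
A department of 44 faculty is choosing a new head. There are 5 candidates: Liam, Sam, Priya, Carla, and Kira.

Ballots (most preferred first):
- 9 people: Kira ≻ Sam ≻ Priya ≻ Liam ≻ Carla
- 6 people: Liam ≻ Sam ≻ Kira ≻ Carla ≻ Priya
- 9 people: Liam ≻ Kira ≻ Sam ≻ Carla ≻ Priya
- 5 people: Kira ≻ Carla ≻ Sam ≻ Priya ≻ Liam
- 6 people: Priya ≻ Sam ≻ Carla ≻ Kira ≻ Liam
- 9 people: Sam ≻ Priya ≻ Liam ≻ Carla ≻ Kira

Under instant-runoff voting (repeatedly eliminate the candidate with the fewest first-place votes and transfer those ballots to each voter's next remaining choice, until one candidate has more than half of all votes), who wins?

Round 1: Liam 15, Sam 9, Priya 6, Carla 0, Kira 14. Carla eliminated.
Round 2: Liam 15, Sam 9, Priya 6, Kira 14. Priya eliminated.
Round 3: Liam 15, Sam 15, Kira 14. Kira eliminated.
Round 4: Liam 15, Sam 29. Sam has a majority (≥23).

Sam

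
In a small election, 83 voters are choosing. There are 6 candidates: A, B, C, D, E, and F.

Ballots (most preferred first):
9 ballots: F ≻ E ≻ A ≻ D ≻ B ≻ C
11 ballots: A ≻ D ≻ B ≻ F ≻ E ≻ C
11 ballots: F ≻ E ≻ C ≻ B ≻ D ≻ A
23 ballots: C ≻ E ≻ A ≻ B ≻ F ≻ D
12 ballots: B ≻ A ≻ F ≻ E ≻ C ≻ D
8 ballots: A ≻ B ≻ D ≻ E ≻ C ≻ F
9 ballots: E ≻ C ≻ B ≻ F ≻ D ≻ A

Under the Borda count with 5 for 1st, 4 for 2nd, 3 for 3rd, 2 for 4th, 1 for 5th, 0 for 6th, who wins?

A: 9×3 + 11×5 + 11×0 + 23×3 + 12×4 + 8×5 + 9×0 = 239
B: 9×1 + 11×3 + 11×2 + 23×2 + 12×5 + 8×4 + 9×3 = 229
C: 9×0 + 11×0 + 11×3 + 23×5 + 12×1 + 8×1 + 9×4 = 204
D: 9×2 + 11×4 + 11×1 + 23×0 + 12×0 + 8×3 + 9×1 = 106
E: 9×4 + 11×1 + 11×4 + 23×4 + 12×2 + 8×2 + 9×5 = 268
F: 9×5 + 11×2 + 11×5 + 23×1 + 12×3 + 8×0 + 9×2 = 199

E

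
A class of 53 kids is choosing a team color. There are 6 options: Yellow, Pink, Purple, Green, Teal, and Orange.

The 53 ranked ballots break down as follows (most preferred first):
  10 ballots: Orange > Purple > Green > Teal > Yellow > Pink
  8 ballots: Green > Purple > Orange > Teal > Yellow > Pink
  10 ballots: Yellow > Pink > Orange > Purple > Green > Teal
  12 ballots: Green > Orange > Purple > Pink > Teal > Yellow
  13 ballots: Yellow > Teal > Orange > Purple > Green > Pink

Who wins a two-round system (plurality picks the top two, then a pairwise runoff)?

Green

Round 1 first-place votes: Yellow 23, Pink 0, Purple 0, Green 20, Teal 0, Orange 10. Yellow and Green advance.
Runoff: Yellow is ranked above Green on 23 ballots, Green above Yellow on 30.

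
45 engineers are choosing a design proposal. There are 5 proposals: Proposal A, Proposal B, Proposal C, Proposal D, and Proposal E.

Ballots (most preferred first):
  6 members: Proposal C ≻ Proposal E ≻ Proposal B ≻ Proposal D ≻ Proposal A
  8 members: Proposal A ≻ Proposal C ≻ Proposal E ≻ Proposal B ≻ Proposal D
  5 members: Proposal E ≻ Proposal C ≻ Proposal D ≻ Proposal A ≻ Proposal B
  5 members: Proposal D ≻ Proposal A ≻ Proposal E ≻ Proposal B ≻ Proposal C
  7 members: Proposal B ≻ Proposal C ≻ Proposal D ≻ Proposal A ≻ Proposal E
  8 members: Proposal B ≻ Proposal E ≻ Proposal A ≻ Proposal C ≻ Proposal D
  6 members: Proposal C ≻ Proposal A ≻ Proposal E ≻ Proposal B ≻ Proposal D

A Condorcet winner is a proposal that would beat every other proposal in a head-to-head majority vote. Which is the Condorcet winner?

Proposal C vs Proposal A: 24–21
Proposal C vs Proposal B: 25–20
Proposal C vs Proposal D: 40–5
Proposal C vs Proposal E: 27–18
Proposal C beats every other proposal.

Proposal C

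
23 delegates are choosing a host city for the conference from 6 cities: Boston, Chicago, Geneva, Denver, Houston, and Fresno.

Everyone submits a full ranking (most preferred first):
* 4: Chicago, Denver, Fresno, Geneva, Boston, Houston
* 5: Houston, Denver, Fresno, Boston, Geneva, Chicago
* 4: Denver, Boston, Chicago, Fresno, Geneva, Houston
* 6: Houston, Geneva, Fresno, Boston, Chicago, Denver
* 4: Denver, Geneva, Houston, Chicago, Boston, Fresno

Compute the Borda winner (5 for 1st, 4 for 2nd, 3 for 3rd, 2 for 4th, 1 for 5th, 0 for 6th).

Boston: 4×1 + 5×2 + 4×4 + 6×2 + 4×1 = 46
Chicago: 4×5 + 5×0 + 4×3 + 6×1 + 4×2 = 46
Geneva: 4×2 + 5×1 + 4×1 + 6×4 + 4×4 = 57
Denver: 4×4 + 5×4 + 4×5 + 6×0 + 4×5 = 76
Houston: 4×0 + 5×5 + 4×0 + 6×5 + 4×3 = 67
Fresno: 4×3 + 5×3 + 4×2 + 6×3 + 4×0 = 53

Denver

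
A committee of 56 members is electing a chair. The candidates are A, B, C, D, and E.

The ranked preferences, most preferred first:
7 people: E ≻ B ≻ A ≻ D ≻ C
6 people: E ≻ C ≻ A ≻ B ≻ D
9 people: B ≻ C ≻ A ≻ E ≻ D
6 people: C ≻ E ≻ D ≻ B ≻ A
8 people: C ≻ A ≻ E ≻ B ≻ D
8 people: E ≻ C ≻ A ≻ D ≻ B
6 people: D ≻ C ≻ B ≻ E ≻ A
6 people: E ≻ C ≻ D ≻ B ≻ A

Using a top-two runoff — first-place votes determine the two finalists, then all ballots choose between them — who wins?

Round 1 first-place votes: A 0, B 9, C 14, D 6, E 27. E and C advance.
Runoff: E is ranked above C on 27 ballots, C above E on 29.

C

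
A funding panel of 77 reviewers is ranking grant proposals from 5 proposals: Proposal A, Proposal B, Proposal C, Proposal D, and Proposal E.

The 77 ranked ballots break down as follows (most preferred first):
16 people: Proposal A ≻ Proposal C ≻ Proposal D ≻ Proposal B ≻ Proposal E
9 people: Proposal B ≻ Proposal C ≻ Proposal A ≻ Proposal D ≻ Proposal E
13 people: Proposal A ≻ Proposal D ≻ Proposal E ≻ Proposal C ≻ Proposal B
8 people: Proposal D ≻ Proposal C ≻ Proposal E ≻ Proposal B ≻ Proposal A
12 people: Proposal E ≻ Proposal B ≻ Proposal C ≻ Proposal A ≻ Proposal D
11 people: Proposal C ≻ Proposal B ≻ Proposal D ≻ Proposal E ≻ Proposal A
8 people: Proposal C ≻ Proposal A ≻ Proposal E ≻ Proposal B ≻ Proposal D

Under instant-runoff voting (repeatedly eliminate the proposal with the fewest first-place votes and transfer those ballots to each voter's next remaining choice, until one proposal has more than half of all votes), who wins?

Proposal C

Round 1: Proposal A 29, Proposal B 9, Proposal C 19, Proposal D 8, Proposal E 12. Proposal D eliminated.
Round 2: Proposal A 29, Proposal B 9, Proposal C 27, Proposal E 12. Proposal B eliminated.
Round 3: Proposal A 29, Proposal C 36, Proposal E 12. Proposal E eliminated.
Round 4: Proposal A 29, Proposal C 48. Proposal C has a majority (≥39).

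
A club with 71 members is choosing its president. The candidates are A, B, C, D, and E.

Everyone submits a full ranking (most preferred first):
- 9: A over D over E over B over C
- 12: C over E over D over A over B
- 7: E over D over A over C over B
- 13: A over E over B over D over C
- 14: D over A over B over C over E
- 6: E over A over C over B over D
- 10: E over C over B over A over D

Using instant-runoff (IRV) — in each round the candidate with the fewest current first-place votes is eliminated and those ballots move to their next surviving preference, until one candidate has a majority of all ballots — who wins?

Round 1: A 22, B 0, C 12, D 14, E 23. B eliminated.
Round 2: A 22, C 12, D 14, E 23. C eliminated.
Round 3: A 22, D 14, E 35. D eliminated.
Round 4: A 36, E 35. A has a majority (≥36).

A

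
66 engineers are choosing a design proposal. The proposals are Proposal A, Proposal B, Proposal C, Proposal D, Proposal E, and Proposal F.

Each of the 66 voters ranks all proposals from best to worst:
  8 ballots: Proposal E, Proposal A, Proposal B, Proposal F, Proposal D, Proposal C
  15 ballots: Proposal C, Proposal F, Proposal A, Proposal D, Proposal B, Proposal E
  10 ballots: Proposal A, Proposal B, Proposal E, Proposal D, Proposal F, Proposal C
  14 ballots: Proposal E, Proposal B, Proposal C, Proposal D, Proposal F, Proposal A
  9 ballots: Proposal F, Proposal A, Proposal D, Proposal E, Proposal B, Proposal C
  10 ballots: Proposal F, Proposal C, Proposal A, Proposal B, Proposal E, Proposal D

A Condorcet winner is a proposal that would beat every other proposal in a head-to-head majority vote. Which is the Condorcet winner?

Proposal F

Proposal F vs Proposal A: 48–18
Proposal F vs Proposal B: 34–32
Proposal F vs Proposal C: 37–29
Proposal F vs Proposal D: 42–24
Proposal F vs Proposal E: 34–32
Proposal F beats every other proposal.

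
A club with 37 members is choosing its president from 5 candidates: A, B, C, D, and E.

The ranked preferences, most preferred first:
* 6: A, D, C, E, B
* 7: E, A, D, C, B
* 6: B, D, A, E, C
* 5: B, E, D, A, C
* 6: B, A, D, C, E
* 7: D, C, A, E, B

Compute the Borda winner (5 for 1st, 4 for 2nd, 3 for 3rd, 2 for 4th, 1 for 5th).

A: 6×5 + 7×4 + 6×3 + 5×2 + 6×4 + 7×3 = 131
B: 6×1 + 7×1 + 6×5 + 5×5 + 6×5 + 7×1 = 105
C: 6×3 + 7×2 + 6×1 + 5×1 + 6×2 + 7×4 = 83
D: 6×4 + 7×3 + 6×4 + 5×3 + 6×3 + 7×5 = 137
E: 6×2 + 7×5 + 6×2 + 5×4 + 6×1 + 7×2 = 99

D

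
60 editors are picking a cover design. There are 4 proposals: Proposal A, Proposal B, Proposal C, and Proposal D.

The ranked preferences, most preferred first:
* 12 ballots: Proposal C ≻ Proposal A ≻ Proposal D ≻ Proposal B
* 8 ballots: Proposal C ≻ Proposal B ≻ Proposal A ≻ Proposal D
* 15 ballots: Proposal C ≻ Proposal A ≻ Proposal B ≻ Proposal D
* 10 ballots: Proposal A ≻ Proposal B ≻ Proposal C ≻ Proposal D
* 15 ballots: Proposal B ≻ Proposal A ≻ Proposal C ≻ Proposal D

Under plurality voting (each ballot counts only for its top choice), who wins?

First-place votes: Proposal A 10, Proposal B 15, Proposal C 35, Proposal D 0.

Proposal C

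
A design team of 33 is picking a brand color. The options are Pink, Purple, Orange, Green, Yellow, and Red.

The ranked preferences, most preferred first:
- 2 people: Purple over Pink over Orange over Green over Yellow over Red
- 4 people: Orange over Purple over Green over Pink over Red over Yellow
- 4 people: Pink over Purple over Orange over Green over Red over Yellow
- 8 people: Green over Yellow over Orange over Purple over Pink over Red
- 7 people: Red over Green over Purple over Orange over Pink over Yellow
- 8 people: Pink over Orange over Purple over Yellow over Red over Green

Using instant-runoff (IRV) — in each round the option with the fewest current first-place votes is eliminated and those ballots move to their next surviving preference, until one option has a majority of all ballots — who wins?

Round 1: Pink 12, Purple 2, Orange 4, Green 8, Yellow 0, Red 7. Yellow eliminated.
Round 2: Pink 12, Purple 2, Orange 4, Green 8, Red 7. Purple eliminated.
Round 3: Pink 14, Orange 4, Green 8, Red 7. Orange eliminated.
Round 4: Pink 14, Green 12, Red 7. Red eliminated.
Round 5: Pink 14, Green 19. Green has a majority (≥17).

Green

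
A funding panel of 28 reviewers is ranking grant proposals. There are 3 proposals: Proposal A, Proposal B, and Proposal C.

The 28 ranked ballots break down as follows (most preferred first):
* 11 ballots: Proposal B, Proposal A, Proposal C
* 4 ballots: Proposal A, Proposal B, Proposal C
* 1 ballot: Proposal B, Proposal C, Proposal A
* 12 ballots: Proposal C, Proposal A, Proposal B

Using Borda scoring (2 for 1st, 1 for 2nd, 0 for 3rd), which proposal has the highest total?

Proposal A

Proposal A: 11×1 + 4×2 + 1×0 + 12×1 = 31
Proposal B: 11×2 + 4×1 + 1×2 + 12×0 = 28
Proposal C: 11×0 + 4×0 + 1×1 + 12×2 = 25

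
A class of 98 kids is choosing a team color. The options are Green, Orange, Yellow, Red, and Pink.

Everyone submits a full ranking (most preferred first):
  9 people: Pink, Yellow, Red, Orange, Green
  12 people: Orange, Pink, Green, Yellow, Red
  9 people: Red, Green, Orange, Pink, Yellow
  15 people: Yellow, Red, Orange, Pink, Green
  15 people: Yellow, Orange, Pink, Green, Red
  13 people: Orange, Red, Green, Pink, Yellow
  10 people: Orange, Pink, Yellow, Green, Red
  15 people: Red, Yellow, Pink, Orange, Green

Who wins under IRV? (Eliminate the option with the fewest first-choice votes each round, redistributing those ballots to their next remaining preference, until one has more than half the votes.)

Yellow

Round 1: Green 0, Orange 35, Yellow 30, Red 24, Pink 9. Green eliminated.
Round 2: Orange 35, Yellow 30, Red 24, Pink 9. Pink eliminated.
Round 3: Orange 35, Yellow 39, Red 24. Red eliminated.
Round 4: Orange 44, Yellow 54. Yellow has a majority (≥50).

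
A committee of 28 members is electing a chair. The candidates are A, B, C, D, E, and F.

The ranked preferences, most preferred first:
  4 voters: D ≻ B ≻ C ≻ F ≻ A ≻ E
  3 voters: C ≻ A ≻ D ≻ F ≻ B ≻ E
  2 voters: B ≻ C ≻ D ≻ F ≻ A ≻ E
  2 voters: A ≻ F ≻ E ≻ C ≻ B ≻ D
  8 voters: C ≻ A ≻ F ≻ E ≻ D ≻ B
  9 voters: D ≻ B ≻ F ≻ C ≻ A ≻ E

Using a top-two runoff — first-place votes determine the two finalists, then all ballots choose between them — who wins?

Round 1 first-place votes: A 2, B 2, C 11, D 13, E 0, F 0. D and C advance.
Runoff: D is ranked above C on 13 ballots, C above D on 15.

C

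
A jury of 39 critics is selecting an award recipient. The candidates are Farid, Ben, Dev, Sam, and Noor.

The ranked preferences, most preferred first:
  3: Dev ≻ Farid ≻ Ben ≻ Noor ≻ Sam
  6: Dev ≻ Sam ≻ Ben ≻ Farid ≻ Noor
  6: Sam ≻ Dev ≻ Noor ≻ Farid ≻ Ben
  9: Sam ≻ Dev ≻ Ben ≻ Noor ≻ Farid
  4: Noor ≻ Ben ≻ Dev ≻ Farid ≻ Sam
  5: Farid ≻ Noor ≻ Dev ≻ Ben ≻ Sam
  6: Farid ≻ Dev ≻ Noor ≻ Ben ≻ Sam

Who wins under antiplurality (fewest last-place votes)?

Dev

Last-place votes: Farid 9, Ben 6, Dev 0, Sam 18, Noor 6.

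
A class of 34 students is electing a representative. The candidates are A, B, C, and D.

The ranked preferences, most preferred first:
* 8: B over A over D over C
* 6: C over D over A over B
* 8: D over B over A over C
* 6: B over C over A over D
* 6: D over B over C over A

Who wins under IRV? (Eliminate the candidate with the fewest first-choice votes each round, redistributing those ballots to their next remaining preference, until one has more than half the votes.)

D

Round 1: A 0, B 14, C 6, D 14. A eliminated.
Round 2: B 14, C 6, D 14. C eliminated.
Round 3: B 14, D 20. D has a majority (≥18).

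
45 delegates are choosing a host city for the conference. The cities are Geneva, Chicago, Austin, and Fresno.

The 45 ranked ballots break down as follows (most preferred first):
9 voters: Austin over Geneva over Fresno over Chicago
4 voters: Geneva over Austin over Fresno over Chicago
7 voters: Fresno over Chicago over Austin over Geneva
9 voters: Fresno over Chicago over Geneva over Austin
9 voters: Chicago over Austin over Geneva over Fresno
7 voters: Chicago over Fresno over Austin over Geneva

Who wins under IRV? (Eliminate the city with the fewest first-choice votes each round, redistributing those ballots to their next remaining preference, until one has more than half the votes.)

Round 1: Geneva 4, Chicago 16, Austin 9, Fresno 16. Geneva eliminated.
Round 2: Chicago 16, Austin 13, Fresno 16. Austin eliminated.
Round 3: Chicago 16, Fresno 29. Fresno has a majority (≥23).

Fresno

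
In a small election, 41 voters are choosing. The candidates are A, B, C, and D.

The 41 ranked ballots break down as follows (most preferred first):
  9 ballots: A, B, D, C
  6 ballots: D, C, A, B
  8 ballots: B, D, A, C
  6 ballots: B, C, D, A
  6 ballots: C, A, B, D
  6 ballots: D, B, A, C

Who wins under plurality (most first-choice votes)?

First-place votes: A 9, B 14, C 6, D 12.

B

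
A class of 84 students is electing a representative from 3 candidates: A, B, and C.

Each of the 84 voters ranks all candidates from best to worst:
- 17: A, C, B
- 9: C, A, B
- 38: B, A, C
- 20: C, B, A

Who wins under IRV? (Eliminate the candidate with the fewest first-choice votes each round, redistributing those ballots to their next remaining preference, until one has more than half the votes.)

C

Round 1: A 17, B 38, C 29. A eliminated.
Round 2: B 38, C 46. C has a majority (≥43).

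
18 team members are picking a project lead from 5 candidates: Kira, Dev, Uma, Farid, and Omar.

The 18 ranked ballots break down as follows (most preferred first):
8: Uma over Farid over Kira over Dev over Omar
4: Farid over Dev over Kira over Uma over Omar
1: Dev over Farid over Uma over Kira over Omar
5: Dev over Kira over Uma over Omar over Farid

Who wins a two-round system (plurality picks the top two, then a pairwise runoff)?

Round 1 first-place votes: Kira 0, Dev 6, Uma 8, Farid 4, Omar 0. Uma and Dev advance.
Runoff: Uma is ranked above Dev on 8 ballots, Dev above Uma on 10.

Dev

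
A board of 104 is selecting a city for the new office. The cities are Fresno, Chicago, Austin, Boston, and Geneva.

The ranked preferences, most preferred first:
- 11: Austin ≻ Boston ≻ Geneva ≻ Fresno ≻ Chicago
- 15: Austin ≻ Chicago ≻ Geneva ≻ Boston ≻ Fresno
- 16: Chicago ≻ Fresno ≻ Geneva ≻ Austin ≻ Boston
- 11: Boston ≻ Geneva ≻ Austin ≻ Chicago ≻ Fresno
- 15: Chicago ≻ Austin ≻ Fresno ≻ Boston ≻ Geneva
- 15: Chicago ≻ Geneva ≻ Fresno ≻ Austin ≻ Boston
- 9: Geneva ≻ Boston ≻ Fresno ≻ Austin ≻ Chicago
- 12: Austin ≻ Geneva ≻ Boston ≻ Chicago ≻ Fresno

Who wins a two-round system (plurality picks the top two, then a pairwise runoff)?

Round 1 first-place votes: Fresno 0, Chicago 46, Austin 38, Boston 11, Geneva 9. Chicago and Austin advance.
Runoff: Chicago is ranked above Austin on 46 ballots, Austin above Chicago on 58.

Austin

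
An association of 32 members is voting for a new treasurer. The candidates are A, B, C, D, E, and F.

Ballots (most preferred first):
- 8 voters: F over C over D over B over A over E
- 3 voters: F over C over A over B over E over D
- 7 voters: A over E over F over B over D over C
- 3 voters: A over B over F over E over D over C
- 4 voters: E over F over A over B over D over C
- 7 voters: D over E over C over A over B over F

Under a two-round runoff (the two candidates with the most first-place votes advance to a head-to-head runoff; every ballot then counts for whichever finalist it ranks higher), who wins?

A

Round 1 first-place votes: A 10, B 0, C 0, D 7, E 4, F 11. F and A advance.
Runoff: F is ranked above A on 15 ballots, A above F on 17.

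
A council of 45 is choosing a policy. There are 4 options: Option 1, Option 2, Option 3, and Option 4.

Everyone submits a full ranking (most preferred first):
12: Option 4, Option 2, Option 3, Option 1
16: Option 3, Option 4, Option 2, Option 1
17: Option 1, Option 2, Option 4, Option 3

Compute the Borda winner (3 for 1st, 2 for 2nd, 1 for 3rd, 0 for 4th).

Option 4

Option 1: 12×0 + 16×0 + 17×3 = 51
Option 2: 12×2 + 16×1 + 17×2 = 74
Option 3: 12×1 + 16×3 + 17×0 = 60
Option 4: 12×3 + 16×2 + 17×1 = 85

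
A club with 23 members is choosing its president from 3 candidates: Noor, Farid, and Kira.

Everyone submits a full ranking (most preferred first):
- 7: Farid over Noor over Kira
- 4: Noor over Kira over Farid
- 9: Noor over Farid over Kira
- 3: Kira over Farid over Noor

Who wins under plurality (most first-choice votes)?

First-place votes: Noor 13, Farid 7, Kira 3.

Noor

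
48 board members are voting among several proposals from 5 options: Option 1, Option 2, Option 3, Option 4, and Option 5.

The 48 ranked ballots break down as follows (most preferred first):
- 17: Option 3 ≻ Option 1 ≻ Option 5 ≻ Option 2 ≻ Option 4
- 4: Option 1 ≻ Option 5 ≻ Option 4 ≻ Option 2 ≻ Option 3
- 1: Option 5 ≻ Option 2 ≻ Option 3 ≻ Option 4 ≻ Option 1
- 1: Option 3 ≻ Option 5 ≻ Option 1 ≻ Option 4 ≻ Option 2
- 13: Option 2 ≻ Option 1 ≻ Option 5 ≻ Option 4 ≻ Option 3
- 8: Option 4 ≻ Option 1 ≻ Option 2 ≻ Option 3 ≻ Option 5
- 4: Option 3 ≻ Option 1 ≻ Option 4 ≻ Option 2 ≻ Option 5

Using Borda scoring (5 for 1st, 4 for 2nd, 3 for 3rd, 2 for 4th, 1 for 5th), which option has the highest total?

Option 1: 17×4 + 4×5 + 1×1 + 1×3 + 13×4 + 8×4 + 4×4 = 192
Option 2: 17×2 + 4×2 + 1×4 + 1×1 + 13×5 + 8×3 + 4×2 = 144
Option 3: 17×5 + 4×1 + 1×3 + 1×5 + 13×1 + 8×2 + 4×5 = 146
Option 4: 17×1 + 4×3 + 1×2 + 1×2 + 13×2 + 8×5 + 4×3 = 111
Option 5: 17×3 + 4×4 + 1×5 + 1×4 + 13×3 + 8×1 + 4×1 = 127

Option 1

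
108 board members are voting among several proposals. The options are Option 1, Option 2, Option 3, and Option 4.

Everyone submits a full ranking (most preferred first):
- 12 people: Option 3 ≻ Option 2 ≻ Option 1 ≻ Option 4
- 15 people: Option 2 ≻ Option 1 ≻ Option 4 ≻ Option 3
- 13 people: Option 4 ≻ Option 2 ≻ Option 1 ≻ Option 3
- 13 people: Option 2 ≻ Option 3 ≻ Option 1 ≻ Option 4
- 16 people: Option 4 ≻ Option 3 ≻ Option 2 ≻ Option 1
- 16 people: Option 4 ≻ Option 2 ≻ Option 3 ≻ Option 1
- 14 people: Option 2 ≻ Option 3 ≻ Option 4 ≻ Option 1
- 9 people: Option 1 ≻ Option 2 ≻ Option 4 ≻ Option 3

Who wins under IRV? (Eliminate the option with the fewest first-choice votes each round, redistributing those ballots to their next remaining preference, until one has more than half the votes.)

Round 1: Option 1 9, Option 2 42, Option 3 12, Option 4 45. Option 1 eliminated.
Round 2: Option 2 51, Option 3 12, Option 4 45. Option 3 eliminated.
Round 3: Option 2 63, Option 4 45. Option 2 has a majority (≥55).

Option 2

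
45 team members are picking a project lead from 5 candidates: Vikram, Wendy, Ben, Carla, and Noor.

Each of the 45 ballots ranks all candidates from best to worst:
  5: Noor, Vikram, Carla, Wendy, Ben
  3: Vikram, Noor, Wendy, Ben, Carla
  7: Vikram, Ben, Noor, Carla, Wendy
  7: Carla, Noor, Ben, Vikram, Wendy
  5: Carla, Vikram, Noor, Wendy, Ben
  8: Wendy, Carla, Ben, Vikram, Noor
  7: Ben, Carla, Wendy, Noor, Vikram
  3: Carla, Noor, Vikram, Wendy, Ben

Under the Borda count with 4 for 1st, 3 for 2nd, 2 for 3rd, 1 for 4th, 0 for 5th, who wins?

Vikram: 5×3 + 3×4 + 7×4 + 7×1 + 5×3 + 8×1 + 7×0 + 3×2 = 91
Wendy: 5×1 + 3×2 + 7×0 + 7×0 + 5×1 + 8×4 + 7×2 + 3×1 = 65
Ben: 5×0 + 3×1 + 7×3 + 7×2 + 5×0 + 8×2 + 7×4 + 3×0 = 82
Carla: 5×2 + 3×0 + 7×1 + 7×4 + 5×4 + 8×3 + 7×3 + 3×4 = 122
Noor: 5×4 + 3×3 + 7×2 + 7×3 + 5×2 + 8×0 + 7×1 + 3×3 = 90

Carla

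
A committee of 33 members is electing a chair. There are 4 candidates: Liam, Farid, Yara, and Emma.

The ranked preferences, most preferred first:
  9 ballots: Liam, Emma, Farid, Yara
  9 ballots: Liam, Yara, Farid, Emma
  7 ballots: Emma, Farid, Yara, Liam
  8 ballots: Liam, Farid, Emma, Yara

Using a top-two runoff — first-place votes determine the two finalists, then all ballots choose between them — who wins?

Round 1 first-place votes: Liam 26, Farid 0, Yara 0, Emma 7. Liam and Emma advance.
Runoff: Liam is ranked above Emma on 26 ballots, Emma above Liam on 7.

Liam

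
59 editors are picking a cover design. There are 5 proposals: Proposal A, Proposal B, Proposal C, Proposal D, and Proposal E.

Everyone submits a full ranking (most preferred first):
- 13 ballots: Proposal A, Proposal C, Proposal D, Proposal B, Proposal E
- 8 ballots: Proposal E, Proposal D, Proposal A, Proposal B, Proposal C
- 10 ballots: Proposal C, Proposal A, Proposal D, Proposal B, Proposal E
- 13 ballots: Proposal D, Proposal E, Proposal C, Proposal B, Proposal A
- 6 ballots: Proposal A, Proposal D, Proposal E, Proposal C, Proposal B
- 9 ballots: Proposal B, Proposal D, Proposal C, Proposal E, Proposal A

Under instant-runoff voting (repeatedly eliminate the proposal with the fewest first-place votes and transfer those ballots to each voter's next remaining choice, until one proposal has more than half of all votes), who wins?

Proposal D

Round 1: Proposal A 19, Proposal B 9, Proposal C 10, Proposal D 13, Proposal E 8. Proposal E eliminated.
Round 2: Proposal A 19, Proposal B 9, Proposal C 10, Proposal D 21. Proposal B eliminated.
Round 3: Proposal A 19, Proposal C 10, Proposal D 30. Proposal D has a majority (≥30).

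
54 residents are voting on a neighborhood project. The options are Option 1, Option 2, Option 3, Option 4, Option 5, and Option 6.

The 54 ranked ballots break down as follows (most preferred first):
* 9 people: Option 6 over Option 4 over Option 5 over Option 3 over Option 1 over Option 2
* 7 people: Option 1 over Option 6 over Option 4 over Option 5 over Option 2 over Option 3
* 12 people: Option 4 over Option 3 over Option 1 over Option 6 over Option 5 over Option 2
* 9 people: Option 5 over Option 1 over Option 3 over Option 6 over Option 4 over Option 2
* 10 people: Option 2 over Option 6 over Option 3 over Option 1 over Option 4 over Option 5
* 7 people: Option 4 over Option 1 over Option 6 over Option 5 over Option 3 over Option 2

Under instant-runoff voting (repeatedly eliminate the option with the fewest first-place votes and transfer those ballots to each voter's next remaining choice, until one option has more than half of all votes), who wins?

Round 1: Option 1 7, Option 2 10, Option 3 0, Option 4 19, Option 5 9, Option 6 9. Option 3 eliminated.
Round 2: Option 1 7, Option 2 10, Option 4 19, Option 5 9, Option 6 9. Option 1 eliminated.
Round 3: Option 2 10, Option 4 19, Option 5 9, Option 6 16. Option 5 eliminated.
Round 4: Option 2 10, Option 4 19, Option 6 25. Option 2 eliminated.
Round 5: Option 4 19, Option 6 35. Option 6 has a majority (≥28).

Option 6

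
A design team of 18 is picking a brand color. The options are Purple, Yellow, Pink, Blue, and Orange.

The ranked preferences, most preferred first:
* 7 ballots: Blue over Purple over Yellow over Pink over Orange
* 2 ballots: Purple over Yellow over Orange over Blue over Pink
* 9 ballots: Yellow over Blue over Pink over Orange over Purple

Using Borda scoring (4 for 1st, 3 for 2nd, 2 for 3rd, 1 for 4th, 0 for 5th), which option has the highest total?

Purple: 7×3 + 2×4 + 9×0 = 29
Yellow: 7×2 + 2×3 + 9×4 = 56
Pink: 7×1 + 2×0 + 9×2 = 25
Blue: 7×4 + 2×1 + 9×3 = 57
Orange: 7×0 + 2×2 + 9×1 = 13

Blue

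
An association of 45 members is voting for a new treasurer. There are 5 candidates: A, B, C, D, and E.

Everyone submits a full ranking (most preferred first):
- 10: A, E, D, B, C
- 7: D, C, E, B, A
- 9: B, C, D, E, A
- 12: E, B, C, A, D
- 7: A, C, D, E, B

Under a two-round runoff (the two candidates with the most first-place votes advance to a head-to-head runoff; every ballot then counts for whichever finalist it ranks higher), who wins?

E

Round 1 first-place votes: A 17, B 9, C 0, D 7, E 12. A and E advance.
Runoff: A is ranked above E on 17 ballots, E above A on 28.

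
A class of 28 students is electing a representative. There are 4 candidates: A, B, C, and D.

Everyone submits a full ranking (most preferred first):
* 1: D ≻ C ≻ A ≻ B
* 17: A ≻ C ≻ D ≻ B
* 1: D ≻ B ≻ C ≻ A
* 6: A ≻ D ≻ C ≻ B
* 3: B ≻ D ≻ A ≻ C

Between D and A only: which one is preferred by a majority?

A

D is ranked above A on 5 ballots; A above D on 23.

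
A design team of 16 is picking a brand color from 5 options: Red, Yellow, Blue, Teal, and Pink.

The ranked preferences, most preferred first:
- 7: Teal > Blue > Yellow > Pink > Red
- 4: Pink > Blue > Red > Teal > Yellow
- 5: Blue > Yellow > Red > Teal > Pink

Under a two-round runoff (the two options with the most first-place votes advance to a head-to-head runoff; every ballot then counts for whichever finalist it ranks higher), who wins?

Blue

Round 1 first-place votes: Red 0, Yellow 0, Blue 5, Teal 7, Pink 4. Teal and Blue advance.
Runoff: Teal is ranked above Blue on 7 ballots, Blue above Teal on 9.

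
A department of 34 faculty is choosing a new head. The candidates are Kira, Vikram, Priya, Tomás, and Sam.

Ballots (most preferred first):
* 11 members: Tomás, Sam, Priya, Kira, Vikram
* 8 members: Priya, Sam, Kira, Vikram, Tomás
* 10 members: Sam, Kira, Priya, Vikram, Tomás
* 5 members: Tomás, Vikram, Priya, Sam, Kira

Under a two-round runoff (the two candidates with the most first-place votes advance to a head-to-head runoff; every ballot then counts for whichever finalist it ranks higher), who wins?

Sam

Round 1 first-place votes: Kira 0, Vikram 0, Priya 8, Tomás 16, Sam 10. Tomás and Sam advance.
Runoff: Tomás is ranked above Sam on 16 ballots, Sam above Tomás on 18.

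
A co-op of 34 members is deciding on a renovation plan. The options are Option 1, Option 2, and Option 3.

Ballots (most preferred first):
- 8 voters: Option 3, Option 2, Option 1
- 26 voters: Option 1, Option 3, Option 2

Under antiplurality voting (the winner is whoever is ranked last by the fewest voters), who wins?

Option 3

Last-place votes: Option 1 8, Option 2 26, Option 3 0.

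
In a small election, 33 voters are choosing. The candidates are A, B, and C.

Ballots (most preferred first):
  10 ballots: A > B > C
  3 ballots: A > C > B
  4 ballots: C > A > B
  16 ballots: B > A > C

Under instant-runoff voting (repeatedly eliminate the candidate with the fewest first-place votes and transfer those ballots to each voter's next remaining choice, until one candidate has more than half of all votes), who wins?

Round 1: A 13, B 16, C 4. C eliminated.
Round 2: A 17, B 16. A has a majority (≥17).

A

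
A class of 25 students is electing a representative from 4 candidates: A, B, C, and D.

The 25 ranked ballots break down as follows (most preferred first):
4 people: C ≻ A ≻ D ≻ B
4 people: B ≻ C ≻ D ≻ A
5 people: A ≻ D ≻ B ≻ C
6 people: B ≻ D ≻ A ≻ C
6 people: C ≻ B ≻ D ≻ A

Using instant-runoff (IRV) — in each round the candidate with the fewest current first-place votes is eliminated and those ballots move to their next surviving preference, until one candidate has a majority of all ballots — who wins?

Round 1: A 5, B 10, C 10, D 0. D eliminated.
Round 2: A 5, B 10, C 10. A eliminated.
Round 3: B 15, C 10. B has a majority (≥13).

B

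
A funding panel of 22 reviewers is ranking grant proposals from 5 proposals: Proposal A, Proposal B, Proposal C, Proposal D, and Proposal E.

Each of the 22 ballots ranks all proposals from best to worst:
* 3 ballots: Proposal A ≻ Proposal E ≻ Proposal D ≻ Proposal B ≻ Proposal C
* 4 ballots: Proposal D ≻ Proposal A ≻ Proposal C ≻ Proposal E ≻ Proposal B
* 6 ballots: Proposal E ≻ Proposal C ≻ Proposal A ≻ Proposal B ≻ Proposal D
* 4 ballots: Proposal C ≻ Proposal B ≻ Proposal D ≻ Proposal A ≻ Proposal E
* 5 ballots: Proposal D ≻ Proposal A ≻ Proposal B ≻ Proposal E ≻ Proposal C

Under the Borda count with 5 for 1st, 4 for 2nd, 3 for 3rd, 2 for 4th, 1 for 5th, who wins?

Proposal A

Proposal A: 3×5 + 4×4 + 6×3 + 4×2 + 5×4 = 77
Proposal B: 3×2 + 4×1 + 6×2 + 4×4 + 5×3 = 53
Proposal C: 3×1 + 4×3 + 6×4 + 4×5 + 5×1 = 64
Proposal D: 3×3 + 4×5 + 6×1 + 4×3 + 5×5 = 72
Proposal E: 3×4 + 4×2 + 6×5 + 4×1 + 5×2 = 64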